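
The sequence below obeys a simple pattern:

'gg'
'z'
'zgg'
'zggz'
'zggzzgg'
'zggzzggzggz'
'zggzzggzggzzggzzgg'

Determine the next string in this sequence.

From term 3 onward, concatenate the last term with the second-to-last: z·gg = zgg, zgg·z = zggz, …
The next term joins zggzzggzggzzggzzgg and zggzzggzggz.

zggzzggzggzzggzzggzggzzggzggz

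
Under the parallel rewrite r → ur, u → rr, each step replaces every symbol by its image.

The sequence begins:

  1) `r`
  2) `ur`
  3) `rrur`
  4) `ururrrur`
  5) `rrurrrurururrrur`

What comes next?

Applying the rule to each of the 16 symbols of rrurrrurururrrur gives the pieces ur ur rr ur ur ur rr ur rr ur rr ur ur ur rr ur, which concatenate to the answer.

ururrrurururrrurrrurrrurururrrur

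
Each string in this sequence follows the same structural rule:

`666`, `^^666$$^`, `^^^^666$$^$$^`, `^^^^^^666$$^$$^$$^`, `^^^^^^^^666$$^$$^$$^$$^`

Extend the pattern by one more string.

s(k+1) = ^^·s(k)·$$^, so each term gains ^^ as a prefix and $$^ as a suffix.
One more step from ^^^^^^^^666$$^$$^$$^$$^ gives the answer.

^^^^^^^^^^666$$^$$^$$^$$^$$^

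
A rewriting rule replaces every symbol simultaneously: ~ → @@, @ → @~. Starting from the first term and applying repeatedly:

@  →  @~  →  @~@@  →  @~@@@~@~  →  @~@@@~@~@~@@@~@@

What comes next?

Rewriting the 16 symbols of @~@@@~@~@~@@@~@@ one by one yields @~ @@ @~ @~ @~ @@ @~ @@ @~ @@ @~ @~ @~ @@ @~ @~; concatenated:

@~@@@~@~@~@@@~@@@~@@@~@~@~@@@~@~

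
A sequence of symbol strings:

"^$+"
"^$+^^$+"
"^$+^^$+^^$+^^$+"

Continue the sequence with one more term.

^$+^^$+^^$+^^$+^^$+^^$+^^$+^^$+

Every step duplicates the string with '^' between the halves.
One more doubling of ^$+^^$+^^$+^^$+ gives the answer.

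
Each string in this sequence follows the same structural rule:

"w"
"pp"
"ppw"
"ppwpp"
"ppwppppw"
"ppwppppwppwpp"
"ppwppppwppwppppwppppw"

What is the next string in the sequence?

ppwppppwppwppppwppppwppwppppwppwpp

Each term (from the third on) is the previous term followed by the one before it: term 3 = pp·w = ppw.
The next term joins ppwppppwppwppppwppppw and ppwppppwppwpp.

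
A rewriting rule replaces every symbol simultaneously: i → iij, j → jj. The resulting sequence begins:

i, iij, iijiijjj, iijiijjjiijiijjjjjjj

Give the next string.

Rewriting the 20 symbols of iijiijjjiijiijjjjjjj one by one yields iij iij jj iij iij jj jj jj iij iij jj iij iij jj jj jj jj jj jj jj; concatenated:

iijiijjjiijiijjjjjjjiijiijjjiijiijjjjjjjjjjjjjjj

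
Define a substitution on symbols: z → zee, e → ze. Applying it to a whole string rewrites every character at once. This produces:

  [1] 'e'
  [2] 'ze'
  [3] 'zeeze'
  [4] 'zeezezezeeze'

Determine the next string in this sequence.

Expanding zeezezezeeze: z→zee, e→ze, e→ze, z→zee, e→ze, z→zee, e→ze, z→zee, e→ze, e→ze, z→zee, e→ze. Concatenated: zee ze ze zee ze zee ze zee ze ze zee ze.

zeezezezeezezeezezeezezezeeze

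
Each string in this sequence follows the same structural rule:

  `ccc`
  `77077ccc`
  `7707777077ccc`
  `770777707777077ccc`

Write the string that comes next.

77077770777707777077ccc

Each term is the previous one with 77077 prepended.
One more step from 770777707777077ccc gives the answer.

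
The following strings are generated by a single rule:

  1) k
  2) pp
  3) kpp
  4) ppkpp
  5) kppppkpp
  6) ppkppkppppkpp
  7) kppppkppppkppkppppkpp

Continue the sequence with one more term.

Each term (from the third on) is the two preceding terms concatenated in order: term 3 = k·pp = kpp.
So term 8 is ppkppkppppkpp·kppppkppppkppkppppkpp.

ppkppkppppkppkppppkppppkppkppppkpp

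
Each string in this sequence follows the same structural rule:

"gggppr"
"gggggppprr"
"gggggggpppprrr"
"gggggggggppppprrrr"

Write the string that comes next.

Term n consists of 2n+1 g's, followed by n+1 p's, followed by n r's (n = 1, 2, …).
For the next term, n = 5, so the run lengths are 11, 6, 5.

gggggggggggpppppprrrrr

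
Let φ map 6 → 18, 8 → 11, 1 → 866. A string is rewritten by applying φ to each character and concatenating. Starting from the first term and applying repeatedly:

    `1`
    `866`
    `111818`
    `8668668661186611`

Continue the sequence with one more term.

111818111818111818866866111818866866

Replace each of the 16 characters of 8668668661186611 in place — 11 18 18 11 18 18 11 18 18 866 866 11 18 18 866 866 — and concatenate.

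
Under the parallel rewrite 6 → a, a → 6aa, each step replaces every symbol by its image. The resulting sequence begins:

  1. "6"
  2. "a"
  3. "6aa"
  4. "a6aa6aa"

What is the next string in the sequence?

Rewriting each symbol of a6aa6aa: a→6aa, 6→a, a→6aa, a→6aa, 6→a, a→6aa, a→6aa, which concatenates to 6aa a 6aa 6aa a 6aa 6aa.

6aaa6aa6aaa6aa6aa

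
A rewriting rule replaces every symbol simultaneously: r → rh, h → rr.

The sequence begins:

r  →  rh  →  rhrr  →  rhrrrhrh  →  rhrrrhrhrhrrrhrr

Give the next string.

Rewriting the 16 symbols of rhrrrhrhrhrrrhrr one by one yields rh rr rh rh rh rr rh rr rh rr rh rh rh rr rh rh; concatenated:

rhrrrhrhrhrrrhrrrhrrrhrhrhrrrhrh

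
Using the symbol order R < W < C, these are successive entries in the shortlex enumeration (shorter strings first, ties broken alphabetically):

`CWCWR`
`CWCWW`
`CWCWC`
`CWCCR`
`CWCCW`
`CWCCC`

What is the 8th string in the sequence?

Advancing 2 positions from CWCCC through CWCCC → CCRRR reaches term 8.

CCRRW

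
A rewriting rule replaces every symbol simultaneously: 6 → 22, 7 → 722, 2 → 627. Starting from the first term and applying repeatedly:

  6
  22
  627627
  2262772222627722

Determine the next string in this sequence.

φ(2262772222627722) expands symbol-by-symbol to 627 627 22 627 722 722 627 627 627 627 22 627 722 722 627 627; joining the 16 pieces gives the next term.

6276272262772272262762762762722627722722627627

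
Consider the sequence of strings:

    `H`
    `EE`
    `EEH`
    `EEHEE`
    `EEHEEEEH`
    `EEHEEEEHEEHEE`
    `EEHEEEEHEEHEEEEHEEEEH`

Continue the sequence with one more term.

EEHEEEEHEEHEEEEHEEEEHEEHEEEEHEEHEE

This is a Fibonacci-style word recurrence s(k) = s(k−1)·s(k−2): e.g. EE·H = EEH.
The next term joins EEHEEEEHEEHEEEEHEEEEH and EEHEEEEHEEHEE.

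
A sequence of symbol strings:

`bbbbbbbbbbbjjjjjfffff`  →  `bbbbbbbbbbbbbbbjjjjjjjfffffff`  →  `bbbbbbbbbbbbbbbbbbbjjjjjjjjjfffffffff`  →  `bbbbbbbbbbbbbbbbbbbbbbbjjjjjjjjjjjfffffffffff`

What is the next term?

Each string has the form b^{4n-1} j^{2n-1} f^{2n-1}, where the shown terms are n = 3, 4, 5, 6.
For the next term, n = 7, so the run lengths are 27, 13, 13.

bbbbbbbbbbbbbbbbbbbbbbbbbbbjjjjjjjjjjjjjfffffffffffff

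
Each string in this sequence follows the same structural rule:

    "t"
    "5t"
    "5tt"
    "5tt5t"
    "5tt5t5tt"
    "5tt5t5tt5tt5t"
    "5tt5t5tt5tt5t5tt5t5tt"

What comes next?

5tt5t5tt5tt5t5tt5t5tt5tt5t5tt5tt5t

From term 3 onward, concatenate the last term with the second-to-last: 5t·t = 5tt, 5tt·5t = 5tt5t, …
Continuing: 5tt5t5tt5tt5t5tt5t5tt · 5tt5t5tt5tt5t gives term 8.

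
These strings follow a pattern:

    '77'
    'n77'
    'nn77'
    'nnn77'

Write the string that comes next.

Each term is the previous one with n prepended.
Applying this once more to nnn77:

nnnn77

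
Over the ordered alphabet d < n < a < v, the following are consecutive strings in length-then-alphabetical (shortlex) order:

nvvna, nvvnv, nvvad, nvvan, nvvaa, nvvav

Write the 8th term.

nvvvn

Continuing the enumeration 2 steps past nvvav: nvvav → nvvvd → (answer).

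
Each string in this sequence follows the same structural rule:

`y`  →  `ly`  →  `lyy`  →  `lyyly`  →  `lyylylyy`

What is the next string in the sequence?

Each term (from the third on) is the previous term followed by the one before it: term 3 = ly·y = lyy.
Continuing: lyylylyy · lyyly gives term 6.

lyylylyylyyly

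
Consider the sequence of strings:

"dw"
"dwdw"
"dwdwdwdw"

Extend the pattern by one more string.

Every step duplicates the string.
Doubling dwdwdwdw:

dwdwdwdwdwdwdwdw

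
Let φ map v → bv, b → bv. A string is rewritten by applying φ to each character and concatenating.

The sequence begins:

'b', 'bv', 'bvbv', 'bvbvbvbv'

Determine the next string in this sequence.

Rewriting each symbol of bvbvbvbv: b→bv, v→bv, b→bv, v→bv, b→bv, v→bv, b→bv, v→bv, which concatenates to bv bv bv bv bv bv bv bv.

bvbvbvbvbvbvbvbv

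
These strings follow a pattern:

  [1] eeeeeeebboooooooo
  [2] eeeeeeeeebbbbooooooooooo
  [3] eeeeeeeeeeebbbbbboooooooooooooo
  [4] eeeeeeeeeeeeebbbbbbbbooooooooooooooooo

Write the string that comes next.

eeeeeeeeeeeeeeebbbbbbbbbboooooooooooooooooooo

Reading off run lengths: e runs 7, 9, 11, 13; b runs 2, 4, 6, 8; o runs 8, 11, 14, 17 — each is linear in n, where the shown terms are n = 2, 3, 4, 5.
At n = 6 the blocks have lengths 15, 10, 20.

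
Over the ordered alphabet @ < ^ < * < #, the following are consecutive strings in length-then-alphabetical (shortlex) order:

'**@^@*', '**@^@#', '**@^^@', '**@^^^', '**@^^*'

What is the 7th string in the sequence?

Continuing the enumeration 2 steps past **@^^*: **@^^* → **@^^# → (answer).

**@^*@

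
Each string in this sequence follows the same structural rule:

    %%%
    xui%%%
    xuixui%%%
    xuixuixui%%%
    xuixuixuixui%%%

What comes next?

The strings grow by a fixed prefix xui each time.
Applying this once more to xuixuixuixui%%%:

xuixuixuixuixui%%%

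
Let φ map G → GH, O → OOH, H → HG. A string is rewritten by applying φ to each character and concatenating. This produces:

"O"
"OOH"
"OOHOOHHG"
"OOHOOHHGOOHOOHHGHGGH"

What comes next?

Applying the rule to each of the 20 symbols of OOHOOHHGOOHOOHHGHGGH gives the pieces OOH OOH HG OOH OOH HG HG GH OOH OOH HG OOH OOH HG HG GH HG GH GH HG, which concatenate to the answer.

OOHOOHHGOOHOOHHGHGGHOOHOOHHGOOHOOHHGHGGHHGGHGHHG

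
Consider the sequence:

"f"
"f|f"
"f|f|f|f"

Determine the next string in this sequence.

Every step duplicates the string with '|' between the halves.
Doubling f|f|f|f with '|' between the halves:

f|f|f|f|f|f|f|f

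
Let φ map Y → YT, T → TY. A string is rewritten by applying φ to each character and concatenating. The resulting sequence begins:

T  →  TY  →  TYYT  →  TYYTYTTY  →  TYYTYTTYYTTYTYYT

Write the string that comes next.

TYYTYTTYYTTYTYYTYTTYTYYTTYYTYTTY

Replace each of the 16 characters of TYYTYTTYYTTYTYYT in place — TY YT YT TY YT TY TY YT YT TY TY YT TY YT YT TY — and concatenate.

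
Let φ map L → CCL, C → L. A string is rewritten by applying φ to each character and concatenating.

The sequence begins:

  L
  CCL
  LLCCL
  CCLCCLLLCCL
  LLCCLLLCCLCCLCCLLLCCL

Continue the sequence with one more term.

CCLCCLLLCCLCCLCCLLLCCLLLCCLLLCCLCCLCCLLLCCL

Replace each of the 21 characters of LLCCLLLCCLCCLCCLLLCCL in place — CCL CCL L L CCL CCL CCL L L CCL L L CCL L L CCL CCL CCL L L CCL — and concatenate.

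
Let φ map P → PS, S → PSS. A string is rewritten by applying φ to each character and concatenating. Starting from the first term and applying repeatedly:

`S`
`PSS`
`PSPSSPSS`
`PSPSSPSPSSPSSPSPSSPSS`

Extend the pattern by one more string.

PSPSSPSPSSPSSPSPSSPSPSSPSSPSPSSPSSPSPSSPSPSSPSSPSPSSPSS

φ(PSPSSPSPSSPSSPSPSSPSS) expands symbol-by-symbol to PS PSS PS PSS PSS PS PSS PS PSS PSS PS PSS PSS PS PSS PS PSS PSS PS PSS PSS; joining the 21 pieces gives the next term.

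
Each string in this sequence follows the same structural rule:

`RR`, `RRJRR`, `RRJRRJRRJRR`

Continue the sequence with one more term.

Each string is two copies of the previous one joined by 'J'.
Doubling RRJRRJRRJRR with 'J' between the halves:

RRJRRJRRJRRJRRJRRJRRJRR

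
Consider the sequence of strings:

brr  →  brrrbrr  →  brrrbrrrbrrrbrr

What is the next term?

brrrbrrrbrrrbrrrbrrrbrrrbrrrbrr

s(k+1) = s(k)·r·s(k) — each term doubles the last with 'r' between the halves.
One more doubling of brrrbrrrbrrrbrr gives the answer.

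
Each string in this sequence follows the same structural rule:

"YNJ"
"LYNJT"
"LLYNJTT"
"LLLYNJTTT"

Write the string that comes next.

Each term wraps the previous one in L on the left and T on the right.
Applying this once more to LLLYNJTTT:

LLLLYNJTTTT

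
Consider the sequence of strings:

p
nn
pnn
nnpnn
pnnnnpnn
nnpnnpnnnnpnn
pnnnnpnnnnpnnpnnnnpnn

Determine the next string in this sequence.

This is a Fibonacci-style word recurrence s(k) = s(k−2)·s(k−1): e.g. p·nn = pnn.
The next term joins nnpnnpnnnnpnn and pnnnnpnnnnpnnpnnnnpnn.

nnpnnpnnnnpnnpnnnnpnnnnpnnpnnnnpnn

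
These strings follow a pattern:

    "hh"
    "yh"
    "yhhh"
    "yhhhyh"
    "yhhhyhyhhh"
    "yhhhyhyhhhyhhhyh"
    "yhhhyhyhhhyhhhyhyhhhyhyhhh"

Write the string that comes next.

yhhhyhyhhhyhhhyhyhhhyhyhhhyhhhyhyhhhyhhhyh

From term 3 onward, concatenate the last term with the second-to-last: yh·hh = yhhh, yhhh·yh = yhhhyh, …
So term 8 is yhhhyhyhhhyhhhyhyhhhyhyhhh·yhhhyhyhhhyhhhyh.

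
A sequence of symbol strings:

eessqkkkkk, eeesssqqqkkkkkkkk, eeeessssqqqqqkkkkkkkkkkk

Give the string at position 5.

Reading off run lengths: e runs 2, 3, 4; s runs 2, 3, 4; q runs 1, 3, 5; k runs 5, 8, 11 — each is linear in n (n = 1, 2, …).
Setting n = 5 gives 6, 6, 9, 17 characters in each block.

eeeeeessssssqqqqqqqqqkkkkkkkkkkkkkkkkk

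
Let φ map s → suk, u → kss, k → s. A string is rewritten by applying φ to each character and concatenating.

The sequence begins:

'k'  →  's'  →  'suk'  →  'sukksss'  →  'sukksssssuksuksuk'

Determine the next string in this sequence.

φ(sukksssssuksuksuk) expands symbol-by-symbol to suk kss s s suk suk suk suk suk kss s suk kss s suk kss s; joining the 17 pieces gives the next term.

sukksssssuksuksuksuksukkssssukkssssukksss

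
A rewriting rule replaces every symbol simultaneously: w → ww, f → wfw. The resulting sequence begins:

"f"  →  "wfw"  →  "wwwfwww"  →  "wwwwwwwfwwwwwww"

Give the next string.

φ(wwwwwwwfwwwwwww) expands symbol-by-symbol to ww ww ww ww ww ww ww wfw ww ww ww ww ww ww ww; joining the 15 pieces gives the next term.

wwwwwwwwwwwwwwwfwwwwwwwwwwwwwww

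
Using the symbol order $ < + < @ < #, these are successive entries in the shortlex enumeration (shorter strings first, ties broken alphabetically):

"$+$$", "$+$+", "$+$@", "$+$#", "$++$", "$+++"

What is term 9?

Stepping forward 3 times from $+++: $+++ → $++@ → $++#, then the target.

$+@$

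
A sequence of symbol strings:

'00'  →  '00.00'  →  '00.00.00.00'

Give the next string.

00.00.00.00.00.00.00.00

Each string is two copies of the previous one joined by '.'.
So the next term is two copies of 00.00.00.00 with '.' between the halves.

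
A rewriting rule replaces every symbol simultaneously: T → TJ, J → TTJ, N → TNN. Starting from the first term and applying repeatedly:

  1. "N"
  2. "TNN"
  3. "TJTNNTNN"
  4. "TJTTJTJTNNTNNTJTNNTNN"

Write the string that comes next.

Replace each of the 21 characters of TJTTJTJTNNTNNTJTNNTNN in place — TJ TTJ TJ TJ TTJ TJ TTJ TJ TNN TNN TJ TNN TNN TJ TTJ TJ TNN TNN TJ TNN TNN — and concatenate.

TJTTJTJTJTTJTJTTJTJTNNTNNTJTNNTNNTJTTJTJTNNTNNTJTNNTNN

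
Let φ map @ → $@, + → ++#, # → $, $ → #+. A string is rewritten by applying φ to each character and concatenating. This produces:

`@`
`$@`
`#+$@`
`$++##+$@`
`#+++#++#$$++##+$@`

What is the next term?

Applying the rule to each of the 17 symbols of #+++#++#$$++##+$@ gives the pieces $ ++# ++# ++# $ ++# ++# $ #+ #+ ++# ++# $ $ ++# #+ $@, which concatenate to the answer.

$++#++#++#$++#++#$#+#+++#++#$$++##+$@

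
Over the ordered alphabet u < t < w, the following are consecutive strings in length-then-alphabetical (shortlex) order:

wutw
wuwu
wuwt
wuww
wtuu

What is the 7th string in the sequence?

Continuing the enumeration 2 steps past wtuu: wtuu → wtut → (answer).

wtuw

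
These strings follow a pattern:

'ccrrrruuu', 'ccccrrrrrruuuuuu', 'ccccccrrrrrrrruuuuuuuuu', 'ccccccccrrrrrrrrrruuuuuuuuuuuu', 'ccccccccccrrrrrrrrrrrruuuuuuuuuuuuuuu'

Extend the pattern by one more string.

Each string has the form c^{2n} r^{2n+2} u^{3n} (n = 1, 2, …).
For the next term, n = 6, so the run lengths are 12, 14, 18.

ccccccccccccrrrrrrrrrrrrrruuuuuuuuuuuuuuuuuu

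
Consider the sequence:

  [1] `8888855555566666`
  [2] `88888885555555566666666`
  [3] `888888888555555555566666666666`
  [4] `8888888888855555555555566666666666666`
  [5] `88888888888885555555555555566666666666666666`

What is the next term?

888888888888888555555555555555566666666666666666666

The n-th term is 2n+1 8's then 2n+2 5's then 3n-1 6's, where the shown terms are n = 2, 3, 4, 5, 6.
For the next term, n = 7, so the run lengths are 15, 16, 20.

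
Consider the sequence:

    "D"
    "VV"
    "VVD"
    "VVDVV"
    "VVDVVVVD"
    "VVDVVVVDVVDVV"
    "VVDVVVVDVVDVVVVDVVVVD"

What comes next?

From term 3 onward, concatenate the last term with the second-to-last: VV·D = VVD, VVD·VV = VVDVV, …
The next term joins VVDVVVVDVVDVVVVDVVVVD and VVDVVVVDVVDVV.

VVDVVVVDVVDVVVVDVVVVDVVDVVVVDVVDVV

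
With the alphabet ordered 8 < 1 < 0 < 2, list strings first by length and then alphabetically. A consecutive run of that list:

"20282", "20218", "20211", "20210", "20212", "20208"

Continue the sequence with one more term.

Treat 20208 as a base-4 numeral over the given alphabet and add one, carrying through any trailing 2's.

20201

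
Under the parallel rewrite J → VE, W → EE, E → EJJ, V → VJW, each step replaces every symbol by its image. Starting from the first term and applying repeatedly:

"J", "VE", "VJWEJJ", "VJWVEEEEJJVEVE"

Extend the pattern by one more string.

Rewriting the 14 symbols of VJWVEEEEJJVEVE one by one yields VJW VE EE VJW EJJ EJJ EJJ EJJ VE VE VJW EJJ VJW EJJ; concatenated:

VJWVEEEVJWEJJEJJEJJEJJVEVEVJWEJJVJWEJJ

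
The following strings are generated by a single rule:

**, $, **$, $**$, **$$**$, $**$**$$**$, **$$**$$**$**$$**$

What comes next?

Each term (from the third on) is the two preceding terms concatenated in order: term 3 = **·$ = **$.
The next term joins $**$**$$**$ and **$$**$$**$**$$**$.

$**$**$$**$**$$**$$**$**$$**$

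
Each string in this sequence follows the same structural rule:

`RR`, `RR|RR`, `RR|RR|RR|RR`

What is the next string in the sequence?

Every step duplicates the string with '|' between the halves.
Doubling RR|RR|RR|RR with '|' between the halves:

RR|RR|RR|RR|RR|RR|RR|RR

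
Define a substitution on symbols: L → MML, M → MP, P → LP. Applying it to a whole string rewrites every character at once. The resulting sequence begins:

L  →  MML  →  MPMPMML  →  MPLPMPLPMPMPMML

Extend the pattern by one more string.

MPLPMMLLPMPLPMMLLPMPLPMPLPMPMPMML

φ(MPLPMPLPMPMPMML) expands symbol-by-symbol to MP LP MML LP MP LP MML LP MP LP MP LP MP MP MML; joining the 15 pieces gives the next term.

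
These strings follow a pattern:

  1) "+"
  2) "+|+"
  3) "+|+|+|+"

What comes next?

Every step duplicates the string with '|' between the halves.
So the next term is two copies of +|+|+|+ with '|' between the halves.

+|+|+|+|+|+|+|+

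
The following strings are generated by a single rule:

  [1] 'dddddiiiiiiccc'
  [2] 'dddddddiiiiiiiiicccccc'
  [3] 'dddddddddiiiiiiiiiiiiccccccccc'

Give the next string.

dddddddddddiiiiiiiiiiiiiiicccccccccccc

The n-th term is 2n+3 d's then 3n+3 i's then 3n c's (n = 1, 2, …).
At n = 4 the blocks have lengths 11, 15, 12.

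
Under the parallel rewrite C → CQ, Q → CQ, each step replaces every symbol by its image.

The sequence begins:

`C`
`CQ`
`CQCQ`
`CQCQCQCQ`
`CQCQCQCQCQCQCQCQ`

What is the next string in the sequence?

Rewriting the 16 symbols of CQCQCQCQCQCQCQCQ one by one yields CQ CQ CQ CQ CQ CQ CQ CQ CQ CQ CQ CQ CQ CQ CQ CQ; concatenated:

CQCQCQCQCQCQCQCQCQCQCQCQCQCQCQCQ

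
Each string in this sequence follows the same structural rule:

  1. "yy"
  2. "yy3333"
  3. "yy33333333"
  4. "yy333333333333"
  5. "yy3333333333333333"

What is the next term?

Each term is the previous one with 3333 appended.
So the next term is yy3333333333333333·3333.

yy33333333333333333333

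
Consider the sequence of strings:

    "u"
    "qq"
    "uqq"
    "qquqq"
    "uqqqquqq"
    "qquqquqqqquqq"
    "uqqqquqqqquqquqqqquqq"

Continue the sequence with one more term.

qquqquqqqquqquqqqquqqqquqquqqqquqq

This is a Fibonacci-style word recurrence s(k) = s(k−2)·s(k−1): e.g. u·qq = uqq.
The next term joins qquqquqqqquqq and uqqqquqqqquqquqqqquqq.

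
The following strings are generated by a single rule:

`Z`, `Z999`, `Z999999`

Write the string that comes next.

Every step adds 999 to the end: s(k+1) = s(k)·999.
Applying this once more to Z999999:

Z999999999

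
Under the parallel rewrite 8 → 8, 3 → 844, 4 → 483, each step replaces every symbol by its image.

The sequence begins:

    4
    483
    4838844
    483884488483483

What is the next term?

4838844884834838848388444838844

Applying the rule to each of the 15 symbols of 483884488483483 gives the pieces 483 8 844 8 8 483 483 8 8 483 8 844 483 8 844, which concatenate to the answer.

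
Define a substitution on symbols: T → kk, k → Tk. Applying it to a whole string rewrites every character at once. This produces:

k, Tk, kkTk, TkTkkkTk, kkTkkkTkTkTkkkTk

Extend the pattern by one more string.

φ(kkTkkkTkTkTkkkTk) expands symbol-by-symbol to Tk Tk kk Tk Tk Tk kk Tk kk Tk kk Tk Tk Tk kk Tk; joining the 16 pieces gives the next term.

TkTkkkTkTkTkkkTkkkTkkkTkTkTkkkTk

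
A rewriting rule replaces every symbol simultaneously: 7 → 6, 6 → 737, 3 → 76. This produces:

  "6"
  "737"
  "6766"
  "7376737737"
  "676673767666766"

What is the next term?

Applying the rule to each of the 15 symbols of 676673767666766 gives the pieces 737 6 737 737 6 76 6 737 6 737 737 737 6 737 737, which concatenate to the answer.

7376737737676673767377377376737737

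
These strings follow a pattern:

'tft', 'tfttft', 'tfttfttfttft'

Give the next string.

Each string is two copies of the previous one concatenated.
Doubling tfttfttfttft:

tfttfttfttfttfttfttfttft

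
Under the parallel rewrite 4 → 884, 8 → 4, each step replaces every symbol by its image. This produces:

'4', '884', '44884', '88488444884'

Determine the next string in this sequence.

448844488488488444884

Rewriting each symbol of 88488444884: 8→4, 8→4, 4→884, 8→4, 8→4, 4→884, 4→884, 4→884, 8→4, 8→4, 4→884, which concatenates to 4 4 884 4 4 884 884 884 4 4 884.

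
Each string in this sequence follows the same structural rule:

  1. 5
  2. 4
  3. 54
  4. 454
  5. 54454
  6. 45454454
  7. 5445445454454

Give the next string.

454544545445445454454

From term 3 onward, concatenate the second-to-last term with the last: 5·4 = 54, 4·54 = 454, …
So term 8 is 45454454·5445445454454.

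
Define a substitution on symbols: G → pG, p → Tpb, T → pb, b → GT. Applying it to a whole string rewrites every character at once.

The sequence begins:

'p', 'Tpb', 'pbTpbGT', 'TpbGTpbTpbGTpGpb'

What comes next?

Rewriting the 16 symbols of TpbGTpbTpbGTpGpb one by one yields pb Tpb GT pG pb Tpb GT pb Tpb GT pG pb Tpb pG Tpb GT; concatenated:

pbTpbGTpGpbTpbGTpbTpbGTpGpbTpbpGTpbGT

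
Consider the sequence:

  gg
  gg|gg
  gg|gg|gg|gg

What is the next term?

Each string is two copies of the previous one joined by '|'.
So the next term is two copies of gg|gg|gg|gg with '|' between the halves.

gg|gg|gg|gg|gg|gg|gg|gg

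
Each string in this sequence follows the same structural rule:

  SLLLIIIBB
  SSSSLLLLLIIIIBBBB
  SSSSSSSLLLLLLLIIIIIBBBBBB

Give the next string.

SSSSSSSSSSLLLLLLLLLIIIIIIBBBBBBBB

Reading off run lengths: S runs 1, 4, 7; L runs 3, 5, 7; I runs 3, 4, 5; B runs 2, 4, 6 — each is linear in n (n = 1, 2, …).
For the next term, n = 4, so the run lengths are 10, 9, 6, 8.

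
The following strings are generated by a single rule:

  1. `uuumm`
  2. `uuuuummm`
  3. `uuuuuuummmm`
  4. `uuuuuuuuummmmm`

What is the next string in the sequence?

The n-th term is 2n+1 u's then n+1 m's (n = 1, 2, …).
At n = 5 the blocks have lengths 11, 6.

uuuuuuuuuuummmmmm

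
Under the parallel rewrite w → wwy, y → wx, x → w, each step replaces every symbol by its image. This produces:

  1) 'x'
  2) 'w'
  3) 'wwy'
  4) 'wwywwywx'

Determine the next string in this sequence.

wwywwywxwwywwywxwwyw

Expanding wwywwywx: w→wwy, w→wwy, y→wx, w→wwy, w→wwy, y→wx, w→wwy, x→w. Concatenated: wwy wwy wx wwy wwy wx wwy w.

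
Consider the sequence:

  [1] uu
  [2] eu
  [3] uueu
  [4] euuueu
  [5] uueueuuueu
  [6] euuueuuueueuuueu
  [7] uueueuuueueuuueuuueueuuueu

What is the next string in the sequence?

euuueuuueueuuueuuueueuuueueuuueuuueueuuueu

Each term (from the third on) is the two preceding terms concatenated in order: term 3 = uu·eu = uueu.
Continuing: euuueuuueueuuueu · uueueuuueueuuueuuueueuuueu gives term 8.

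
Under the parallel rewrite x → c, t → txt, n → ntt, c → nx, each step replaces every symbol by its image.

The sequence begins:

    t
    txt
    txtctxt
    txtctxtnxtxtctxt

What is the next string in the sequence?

Applying the rule to each of the 16 symbols of txtctxtnxtxtctxt gives the pieces txt c txt nx txt c txt ntt c txt c txt nx txt c txt, which concatenate to the answer.

txtctxtnxtxtctxtnttctxtctxtnxtxtctxt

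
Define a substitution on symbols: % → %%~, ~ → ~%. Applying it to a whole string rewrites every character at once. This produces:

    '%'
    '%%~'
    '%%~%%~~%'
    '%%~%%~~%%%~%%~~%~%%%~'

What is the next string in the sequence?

Rewriting the 21 symbols of %%~%%~~%%%~%%~~%~%%%~ one by one yields %%~ %%~ ~% %%~ %%~ ~% ~% %%~ %%~ %%~ ~% %%~ %%~ ~% ~% %%~ ~% %%~ %%~ %%~ ~%; concatenated:

%%~%%~~%%%~%%~~%~%%%~%%~%%~~%%%~%%~~%~%%%~~%%%~%%~%%~~%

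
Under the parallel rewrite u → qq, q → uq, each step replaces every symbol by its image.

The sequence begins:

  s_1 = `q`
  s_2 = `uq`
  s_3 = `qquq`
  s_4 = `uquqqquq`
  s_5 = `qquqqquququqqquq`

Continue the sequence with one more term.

Replace each of the 16 characters of qquqqquququqqquq in place — uq uq qq uq uq uq qq uq qq uq qq uq uq uq qq uq — and concatenate.

uquqqquququqqquqqquqqquququqqquq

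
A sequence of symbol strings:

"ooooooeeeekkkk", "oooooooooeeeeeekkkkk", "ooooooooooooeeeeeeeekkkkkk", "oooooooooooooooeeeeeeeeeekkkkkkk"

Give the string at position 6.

Term n consists of 3n o's, followed by 2n e's, followed by n+2 k's, where the shown terms are n = 2, 3, 4, 5.
Setting n = 7 gives 21, 14, 9 characters in each block.

oooooooooooooooooooooeeeeeeeeeeeeeekkkkkkkkk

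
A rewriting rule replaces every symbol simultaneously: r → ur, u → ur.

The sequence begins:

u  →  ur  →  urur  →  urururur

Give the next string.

Expanding urururur: u→ur, r→ur, u→ur, r→ur, u→ur, r→ur, u→ur, r→ur. Concatenated: ur ur ur ur ur ur ur ur.

urururururururur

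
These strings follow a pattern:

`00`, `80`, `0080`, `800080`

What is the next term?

This is a Fibonacci-style word recurrence s(k) = s(k−2)·s(k−1): e.g. 00·80 = 0080.
The next term joins 0080 and 800080.

0080800080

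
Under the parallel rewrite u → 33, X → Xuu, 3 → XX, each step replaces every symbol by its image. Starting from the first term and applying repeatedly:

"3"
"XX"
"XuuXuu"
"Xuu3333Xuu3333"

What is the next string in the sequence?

Applying the rule to each of the 14 symbols of Xuu3333Xuu3333 gives the pieces Xuu 33 33 XX XX XX XX Xuu 33 33 XX XX XX XX, which concatenate to the answer.

Xuu3333XXXXXXXXXuu3333XXXXXXXX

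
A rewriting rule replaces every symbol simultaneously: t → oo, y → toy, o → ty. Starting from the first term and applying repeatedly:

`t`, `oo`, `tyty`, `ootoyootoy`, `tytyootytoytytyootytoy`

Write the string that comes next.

φ(tytyootytoytytyootytoy) expands symbol-by-symbol to oo toy oo toy ty ty oo toy oo ty toy oo toy oo toy ty ty oo toy oo ty toy; joining the 22 pieces gives the next term.

ootoyootoytytyootoyootytoyootoyootoytytyootoyootytoy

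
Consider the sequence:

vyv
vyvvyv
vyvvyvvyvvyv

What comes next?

Each string is two copies of the previous one concatenated.
Doubling vyvvyvvyvvyv:

vyvvyvvyvvyvvyvvyvvyvvyv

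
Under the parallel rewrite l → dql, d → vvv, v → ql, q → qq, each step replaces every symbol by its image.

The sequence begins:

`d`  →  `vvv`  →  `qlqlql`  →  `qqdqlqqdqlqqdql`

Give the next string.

qqqqvvvqqdqlqqqqvvvqqdqlqqqqvvvqqdql

Applying the rule to each of the 15 symbols of qqdqlqqdqlqqdql gives the pieces qq qq vvv qq dql qq qq vvv qq dql qq qq vvv qq dql, which concatenate to the answer.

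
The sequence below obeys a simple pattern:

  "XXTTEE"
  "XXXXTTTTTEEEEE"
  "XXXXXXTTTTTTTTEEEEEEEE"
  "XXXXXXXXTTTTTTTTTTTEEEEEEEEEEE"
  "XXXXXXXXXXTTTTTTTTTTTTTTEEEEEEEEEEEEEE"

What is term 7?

Each string has the form X^{2n} T^{3n-1} E^{3n-1} (n = 1, 2, …).
At n = 7 the blocks have lengths 14, 20, 20.

XXXXXXXXXXXXXXTTTTTTTTTTTTTTTTTTTTEEEEEEEEEEEEEEEEEEEE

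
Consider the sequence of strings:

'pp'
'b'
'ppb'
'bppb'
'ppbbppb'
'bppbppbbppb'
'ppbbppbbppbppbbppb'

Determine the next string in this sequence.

This is a Fibonacci-style word recurrence s(k) = s(k−2)·s(k−1): e.g. pp·b = ppb.
Continuing: bppbppbbppb · ppbbppbbppbppbbppb gives term 8.

bppbppbbppbppbbppbbppbppbbppb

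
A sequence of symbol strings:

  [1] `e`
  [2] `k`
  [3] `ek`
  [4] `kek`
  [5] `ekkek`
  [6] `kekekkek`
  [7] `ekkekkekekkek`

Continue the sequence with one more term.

This is a Fibonacci-style word recurrence s(k) = s(k−2)·s(k−1): e.g. e·k = ek.
The next term joins kekekkek and ekkekkekekkek.

kekekkekekkekkekekkek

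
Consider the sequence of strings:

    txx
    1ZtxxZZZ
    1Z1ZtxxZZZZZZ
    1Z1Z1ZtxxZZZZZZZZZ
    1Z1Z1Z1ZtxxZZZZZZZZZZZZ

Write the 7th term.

Every step adds 1Z to the front and ZZZ to the end of the previous string.
From 1Z1Z1Z1ZtxxZZZZZZZZZZZZ, 2 further steps: 1Z1Z1Z1ZtxxZZZZZZZZZZZZ → 1Z1Z1Z1Z1ZtxxZZZZZZZZZZZZZZZ → (answer).

1Z1Z1Z1Z1Z1ZtxxZZZZZZZZZZZZZZZZZZ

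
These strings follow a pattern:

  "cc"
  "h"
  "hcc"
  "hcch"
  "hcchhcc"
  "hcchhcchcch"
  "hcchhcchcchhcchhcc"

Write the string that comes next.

hcchhcchcchhcchhcchcchhcchcch

This is a Fibonacci-style word recurrence s(k) = s(k−1)·s(k−2): e.g. h·cc = hcc.
So term 8 is hcchhcchcchhcchhcc·hcchhcchcch.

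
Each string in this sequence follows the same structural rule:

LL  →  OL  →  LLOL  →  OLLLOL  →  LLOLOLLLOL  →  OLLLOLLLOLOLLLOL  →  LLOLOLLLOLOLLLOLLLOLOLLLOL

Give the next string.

OLLLOLLLOLOLLLOLLLOLOLLLOLOLLLOLLLOLOLLLOL

From term 3 onward, concatenate the second-to-last term with the last: LL·OL = LLOL, OL·LLOL = OLLLOL, …
Continuing: OLLLOLLLOLOLLLOL · LLOLOLLLOLOLLLOLLLOLOLLLOL gives term 8.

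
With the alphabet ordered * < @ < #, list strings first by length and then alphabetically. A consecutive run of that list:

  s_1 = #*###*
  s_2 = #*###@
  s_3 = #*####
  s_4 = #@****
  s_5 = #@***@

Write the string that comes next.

#@***#

Find the rightmost character of #@***@ below #, bump it to the next letter, and reset everything to its right to *.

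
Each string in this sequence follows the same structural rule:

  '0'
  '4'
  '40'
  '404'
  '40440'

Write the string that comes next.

40440404

From term 3 onward, concatenate the last term with the second-to-last: 4·0 = 40, 40·4 = 404, …
So term 6 is 40440·404.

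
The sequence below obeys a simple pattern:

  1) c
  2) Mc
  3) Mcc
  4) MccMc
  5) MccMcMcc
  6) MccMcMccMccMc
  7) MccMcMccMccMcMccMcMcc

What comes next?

This is a Fibonacci-style word recurrence s(k) = s(k−1)·s(k−2): e.g. Mc·c = Mcc.
The next term joins MccMcMccMccMcMccMcMcc and MccMcMccMccMc.

MccMcMccMccMcMccMcMccMccMcMccMccMc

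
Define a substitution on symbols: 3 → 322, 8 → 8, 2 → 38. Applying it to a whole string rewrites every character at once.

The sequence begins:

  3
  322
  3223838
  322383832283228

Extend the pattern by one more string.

3223838322832283223838832238388

Applying the rule to each of the 15 symbols of 322383832283228 gives the pieces 322 38 38 322 8 322 8 322 38 38 8 322 38 38 8, which concatenate to the answer.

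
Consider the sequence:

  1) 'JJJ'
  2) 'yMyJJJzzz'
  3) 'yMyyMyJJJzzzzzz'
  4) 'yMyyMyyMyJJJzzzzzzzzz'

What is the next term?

yMyyMyyMyyMyJJJzzzzzzzzzzzz

Each term wraps the previous one in yMy on the left and zzz on the right.
One more step from yMyyMyyMyJJJzzzzzzzzz gives the answer.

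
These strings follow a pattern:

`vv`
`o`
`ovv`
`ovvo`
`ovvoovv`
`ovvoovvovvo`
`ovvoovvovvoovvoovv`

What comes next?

Each term (from the third on) is the previous term followed by the one before it: term 3 = o·vv = ovv.
Continuing: ovvoovvovvoovvoovv · ovvoovvovvo gives term 8.

ovvoovvovvoovvoovvovvoovvovvo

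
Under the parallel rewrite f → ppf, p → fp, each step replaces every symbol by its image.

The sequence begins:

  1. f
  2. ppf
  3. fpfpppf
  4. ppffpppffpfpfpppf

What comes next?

φ(ppffpppffpfpfpppf) expands symbol-by-symbol to fp fp ppf ppf fp fp fp ppf ppf fp ppf fp ppf fp fp fp ppf; joining the 17 pieces gives the next term.

fpfpppfppffpfpfpppfppffpppffpppffpfpfpppf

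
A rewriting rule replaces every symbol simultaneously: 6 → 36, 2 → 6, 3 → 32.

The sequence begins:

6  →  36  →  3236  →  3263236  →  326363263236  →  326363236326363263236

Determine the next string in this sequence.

Applying the rule to each of the 21 symbols of 326363236326363263236 gives the pieces 32 6 36 32 36 32 6 32 36 32 6 36 32 36 32 6 36 32 6 32 36, which concatenate to the answer.

3263632363263236326363236326363263236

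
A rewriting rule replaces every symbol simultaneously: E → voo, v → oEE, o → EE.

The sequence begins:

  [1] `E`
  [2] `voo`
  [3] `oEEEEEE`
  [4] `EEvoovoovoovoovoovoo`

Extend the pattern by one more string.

Replace each of the 20 characters of EEvoovoovoovoovoovoo in place — voo voo oEE EE EE oEE EE EE oEE EE EE oEE EE EE oEE EE EE oEE EE EE — and concatenate.

voovoooEEEEEEoEEEEEEoEEEEEEoEEEEEEoEEEEEEoEEEEEE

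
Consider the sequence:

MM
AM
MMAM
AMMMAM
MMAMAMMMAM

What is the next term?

AMMMAMMMAMAMMMAM

From term 3 onward, concatenate the second-to-last term with the last: MM·AM = MMAM, AM·MMAM = AMMMAM, …
So term 6 is AMMMAM·MMAMAMMMAM.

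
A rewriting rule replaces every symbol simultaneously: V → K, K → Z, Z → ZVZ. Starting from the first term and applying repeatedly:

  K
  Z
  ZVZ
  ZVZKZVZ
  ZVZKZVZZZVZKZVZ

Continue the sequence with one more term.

ZVZKZVZZZVZKZVZZVZZVZKZVZZZVZKZVZ

Replace each of the 15 characters of ZVZKZVZZZVZKZVZ in place — ZVZ K ZVZ Z ZVZ K ZVZ ZVZ ZVZ K ZVZ Z ZVZ K ZVZ — and concatenate.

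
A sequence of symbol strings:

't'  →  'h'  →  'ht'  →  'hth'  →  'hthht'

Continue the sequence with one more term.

Each term (from the third on) is the previous term followed by the one before it: term 3 = h·t = ht.
The next term joins hthht and hth.

hthhthth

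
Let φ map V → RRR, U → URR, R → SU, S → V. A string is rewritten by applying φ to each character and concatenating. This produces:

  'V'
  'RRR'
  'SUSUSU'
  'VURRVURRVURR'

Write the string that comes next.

Rewriting each symbol of VURRVURRVURR: V→RRR, U→URR, R→SU, R→SU, V→RRR, U→URR, R→SU, R→SU, V→RRR, U→URR, R→SU, R→SU, which concatenates to RRR URR SU SU RRR URR SU SU RRR URR SU SU.

RRRURRSUSURRRURRSUSURRRURRSUSU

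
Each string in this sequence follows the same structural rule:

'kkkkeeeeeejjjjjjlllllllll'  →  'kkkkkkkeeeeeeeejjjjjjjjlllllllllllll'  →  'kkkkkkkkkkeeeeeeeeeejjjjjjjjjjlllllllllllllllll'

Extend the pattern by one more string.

Term n consists of 3n-2 k's, followed by 2n+2 e's, followed by 2n+2 j's, followed by 4n+1 l's, where the shown terms are n = 2, 3, 4.
For the next term, n = 5, so the run lengths are 13, 12, 12, 21.

kkkkkkkkkkkkkeeeeeeeeeeeejjjjjjjjjjjjlllllllllllllllllllll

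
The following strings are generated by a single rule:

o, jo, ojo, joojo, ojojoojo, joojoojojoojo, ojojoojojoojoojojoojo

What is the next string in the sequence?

joojoojojoojoojojoojojoojoojojoojo

This is a Fibonacci-style word recurrence s(k) = s(k−2)·s(k−1): e.g. o·jo = ojo.
Continuing: joojoojojoojo · ojojoojojoojoojojoojo gives term 8.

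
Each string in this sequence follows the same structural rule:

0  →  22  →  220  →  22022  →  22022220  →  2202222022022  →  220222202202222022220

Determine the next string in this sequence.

Each term (from the third on) is the previous term followed by the one before it: term 3 = 22·0 = 220.
So term 8 is 220222202202222022220·2202222022022.

2202222022022220222202202222022022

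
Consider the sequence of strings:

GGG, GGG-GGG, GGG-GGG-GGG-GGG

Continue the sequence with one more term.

GGG-GGG-GGG-GGG-GGG-GGG-GGG-GGG

Every step duplicates the string with '-' between the halves.
So the next term is two copies of GGG-GGG-GGG-GGG with '-' between the halves.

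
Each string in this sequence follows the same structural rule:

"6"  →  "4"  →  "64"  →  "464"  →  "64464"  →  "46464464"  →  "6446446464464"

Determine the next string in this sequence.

464644646446446464464

This is a Fibonacci-style word recurrence s(k) = s(k−2)·s(k−1): e.g. 6·4 = 64.
So term 8 is 46464464·6446446464464.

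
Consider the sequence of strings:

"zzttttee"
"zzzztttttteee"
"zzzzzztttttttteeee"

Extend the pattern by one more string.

zzzzzzzztttttttttteeeee

Each string has the form z^{2n} t^{2n+2} e^{n+1} (n = 1, 2, …).
At n = 4 the blocks have lengths 8, 10, 5.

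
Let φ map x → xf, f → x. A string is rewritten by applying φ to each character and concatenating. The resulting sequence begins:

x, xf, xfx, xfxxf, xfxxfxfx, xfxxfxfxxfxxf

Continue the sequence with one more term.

Rewriting the 13 symbols of xfxxfxfxxfxxf one by one yields xf x xf xf x xf x xf xf x xf xf x; concatenated:

xfxxfxfxxfxxfxfxxfxfx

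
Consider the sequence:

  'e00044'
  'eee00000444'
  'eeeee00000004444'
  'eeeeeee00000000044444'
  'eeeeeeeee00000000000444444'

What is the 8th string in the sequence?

eeeeeeeeeeeeeee00000000000000000444444444

Term n consists of 2n-1 e's, followed by 2n+1 0's, followed by n+1 4's (n = 1, 2, …).
Setting n = 8 gives 15, 17, 9 characters in each block.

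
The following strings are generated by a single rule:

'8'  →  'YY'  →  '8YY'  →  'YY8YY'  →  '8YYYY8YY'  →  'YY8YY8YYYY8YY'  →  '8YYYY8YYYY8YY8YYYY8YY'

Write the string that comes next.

YY8YY8YYYY8YY8YYYY8YYYY8YY8YYYY8YY

This is a Fibonacci-style word recurrence s(k) = s(k−2)·s(k−1): e.g. 8·YY = 8YY.
Continuing: YY8YY8YYYY8YY · 8YYYY8YYYY8YY8YYYY8YY gives term 8.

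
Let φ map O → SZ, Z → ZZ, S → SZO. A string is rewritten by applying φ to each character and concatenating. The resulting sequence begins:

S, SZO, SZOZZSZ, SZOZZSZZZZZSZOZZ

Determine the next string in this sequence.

φ(SZOZZSZZZZZSZOZZ) expands symbol-by-symbol to SZO ZZ SZ ZZ ZZ SZO ZZ ZZ ZZ ZZ ZZ SZO ZZ SZ ZZ ZZ; joining the 16 pieces gives the next term.

SZOZZSZZZZZSZOZZZZZZZZZZSZOZZSZZZZZ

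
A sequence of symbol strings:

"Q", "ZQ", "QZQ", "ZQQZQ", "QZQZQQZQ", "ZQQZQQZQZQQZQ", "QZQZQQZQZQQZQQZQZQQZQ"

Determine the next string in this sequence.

ZQQZQQZQZQQZQQZQZQQZQZQQZQQZQZQQZQ

From term 3 onward, concatenate the second-to-last term with the last: Q·ZQ = QZQ, ZQ·QZQ = ZQQZQ, …
The next term joins ZQQZQQZQZQQZQ and QZQZQQZQZQQZQQZQZQQZQ.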